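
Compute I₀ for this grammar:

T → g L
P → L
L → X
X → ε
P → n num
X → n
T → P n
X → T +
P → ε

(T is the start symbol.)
{ [L → . X], [P → . L], [P → . n num], [P → .], [T → . P n], [T → . g L], [T' → . T], [X → . T +], [X → . n], [X → .] }

First, augment the grammar with T' → T
I₀ = CLOSURE({ [T' → . T] }):
  [T' → . T] has the dot before T: add [T → . g L], [T → . P n]
  [T → . P n] has the dot before P: add [P → . L], [P → . n num], [P → .]
  [P → . L] has the dot before L: add [L → . X]
  [L → . X] has the dot before X: add [X → .], [X → . n], [X → . T +]
No further items can be added.

I₀ = { [L → . X], [P → . L], [P → . n num], [P → .], [T → . P n], [T → . g L], [T' → . T], [X → . T +], [X → . n], [X → .] }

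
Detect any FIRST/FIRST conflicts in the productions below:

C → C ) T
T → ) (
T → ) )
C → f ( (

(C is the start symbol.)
Yes. C → C ')' T / C → f '(' '(' on { 'f' }; T → ')' '(' / T → ')' ')' on { ')' }

A FIRST/FIRST conflict occurs when two productions N → α and N → β for the same non-terminal have FIRST(α) ∩ FIRST(β) ≠ ∅ (with ε ∈ FIRST of a nullable right-hand side, so two nullable alternatives also conflict).

FIRST sets of the non-terminals at (or reachable through a nullable prefix from) the front of some alternative:
  FIRST(C) = { 'f' }

Productions for C:
  C → C ) T: FIRST = { 'f' }
  C → f ( (: FIRST = { 'f' }
Productions for T:
  T → ) (: FIRST = { ')' }
  T → ) ): FIRST = { ')' }

Conflict for C: C → C ) T and C → f ( (
  Overlap: { 'f' }
Conflict for T: T → ) ( and T → ) )
  Overlap: { ')' }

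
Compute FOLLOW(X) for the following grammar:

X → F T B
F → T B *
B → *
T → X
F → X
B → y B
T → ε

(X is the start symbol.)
{ $, '*', 'y' }

To compute FOLLOW(X), find every occurrence of X on a right-hand side N → α X β: add FIRST(β) \ {ε}, and if β is empty or nullable also add FOLLOW(N). Iterate to a fixed point.

X is the start symbol, so $ ∈ FOLLOW(X).
In T → X: X is at the end, add FOLLOW(T)
In F → X: X is at the end, add FOLLOW(F)

The FOLLOW sets referred to above (computed the same way, to a fixed point):
  FOLLOW(T) = { '*', 'y' }
  FOLLOW(F) = { '*', 'y' }

Taking the union: FOLLOW(X) = { $, '*', 'y' }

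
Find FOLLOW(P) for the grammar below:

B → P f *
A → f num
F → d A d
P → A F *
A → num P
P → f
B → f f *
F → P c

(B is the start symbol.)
In B → P f *: P is followed by f '*', add FIRST(f '*') \ {ε} = { 'f' }
In A → num P: P is at the end, add FOLLOW(A)
In F → P c: P is followed by c, add FIRST(c) \ {ε} = { 'c' }

The FOLLOW sets referred to above (computed the same way, to a fixed point):
  FOLLOW(A) = { 'd', 'f', 'num' }

Taking the union: FOLLOW(P) = { 'c', 'd', 'f', 'num' }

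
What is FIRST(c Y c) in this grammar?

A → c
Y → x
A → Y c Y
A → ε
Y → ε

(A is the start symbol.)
To compute FIRST(c Y c), process the symbols left to right:
Symbol c is a terminal. Add 'c' and stop.
FIRST(c Y c) = { 'c' }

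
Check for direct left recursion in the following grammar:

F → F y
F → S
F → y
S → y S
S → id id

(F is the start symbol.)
Yes, F is left-recursive

Direct left recursion occurs when N → N α for some non-terminal N (the right-hand side begins with the left-hand side itself).

F → F y: LEFT RECURSIVE (starts with F)
F → S: starts with S
F → y: starts with y
S → y S: starts with y
S → id id: starts with id

The grammar has direct left recursion on: F.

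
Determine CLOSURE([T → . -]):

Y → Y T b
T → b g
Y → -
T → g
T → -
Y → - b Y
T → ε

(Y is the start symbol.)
To compute CLOSURE, for each item [A → α.Bβ] where B is a non-terminal, add [B → .γ] for all productions B → γ; repeat for the newly added items until nothing changes.

Start with: [T → . -]
The dot precedes the terminal '-', so nothing is added.

CLOSURE = { [T → . -] }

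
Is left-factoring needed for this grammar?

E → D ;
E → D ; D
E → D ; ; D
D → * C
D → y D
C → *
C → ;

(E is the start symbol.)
Yes, E has productions with common prefix 'D ;'

Left-factoring is needed when two productions for the same non-terminal
share a common prefix on the right-hand side.

Productions for E:
  E → D ;
  E → D ; D
  E → D ; ; D
Productions for D:
  D → * C
  D → y D
Productions for C:
  C → *
  C → ;

Found common prefix 'D ;' in productions for E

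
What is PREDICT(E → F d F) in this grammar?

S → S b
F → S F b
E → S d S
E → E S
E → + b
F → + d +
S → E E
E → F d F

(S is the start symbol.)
{ '+' }

PREDICT(E → F d F) = (FIRST(RHS) \ {ε}) ∪ (FOLLOW(E) if ε ∈ FIRST(RHS), i.e. RHS ⇒* ε)
FIRST(F) = { '+' }
FIRST(F d F) = { '+' }
ε ∉ FIRST(F d F), so FOLLOW(E) is not added.
PREDICT(E → F d F) = { '+' }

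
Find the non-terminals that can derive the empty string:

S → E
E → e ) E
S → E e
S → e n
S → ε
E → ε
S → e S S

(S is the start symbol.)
ε-productions: S → ε, E → ε
So S, E are immediately nullable.
Every non-terminal is now nullable.
Nullable = { 'E', 'S' }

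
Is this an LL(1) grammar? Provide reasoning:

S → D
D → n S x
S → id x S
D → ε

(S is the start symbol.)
A grammar is LL(1) if for each non-terminal N with multiple productions, the predict sets of those productions are pairwise disjoint, where PREDICT(N → α) = (FIRST(α) \ {ε}) ∪ (FOLLOW(N) if α ⇒* ε).

Relevant sets:
  FIRST(D) = { 'n', ε }
  FOLLOW(S) = { $, 'x' }
  FOLLOW(D) = { $, 'x' }

For S:
  PREDICT(S → D) = { $, 'n', 'x' }
  PREDICT(S → id x S) = { 'id' }
For D:
  PREDICT(D → n S x) = { 'n' }
  PREDICT(D → ε) = { $, 'x' }

All predict sets are disjoint. The grammar IS LL(1).

Answer: Yes, the grammar is LL(1).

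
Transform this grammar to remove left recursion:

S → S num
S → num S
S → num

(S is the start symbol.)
S is directly left-recursive. The standard transformation for
  A → A α₁ | ... | A α_m | β₁ | ... | β_n
is
  A  → β₁ A' | ... | β_n A'
  A' → α₁ A' | ... | α_m A' | ε

S → num S becomes S → num S S'
S → num becomes S → num S'
S → S num becomes S' → num S'
Add S' → ε

Resulting grammar:
S → num S S'
S → num S'
S' → num S'
S' → ε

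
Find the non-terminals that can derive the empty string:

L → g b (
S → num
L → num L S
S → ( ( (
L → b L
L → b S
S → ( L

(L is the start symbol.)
None

There are no ε-productions, so no non-terminal can derive ε.
No non-terminals are nullable.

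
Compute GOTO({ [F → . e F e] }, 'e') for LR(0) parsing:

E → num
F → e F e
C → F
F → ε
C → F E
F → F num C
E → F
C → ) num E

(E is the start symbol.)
GOTO(I, 'e') = CLOSURE({ [A → αX.β] : [A → α.Xβ] ∈ I, X = 'e' })

Items with dot before 'e', with the dot advanced:
  [F → . e F e] → [F → e . F e]
Closure of the advanced items:
  [F → e . F e] has the dot before F: add [F → . e F e], [F → .], [F → . F num C]

GOTO = { [F → . F num C], [F → . e F e], [F → .], [F → e . F e] }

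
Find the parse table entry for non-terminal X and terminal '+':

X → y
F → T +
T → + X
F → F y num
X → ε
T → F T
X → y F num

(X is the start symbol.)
X → ε

To find M[X, '+'], we find productions for X where '+' is in the predict set (PREDICT(N → α) = (FIRST(α) \ {ε}) ∪ (FOLLOW(N) if α ⇒* ε)).

Relevant sets:
  FOLLOW(X) = { $, '+' }

X → y: PREDICT = { 'y' }
X → ε: PREDICT = { $, '+' }
  '+' is in predict set, so this production goes in M[X, '+']
X → y F num: PREDICT = { 'y' }

M[X, '+'] = X → ε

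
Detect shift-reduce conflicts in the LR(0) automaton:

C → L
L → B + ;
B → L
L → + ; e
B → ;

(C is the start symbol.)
No shift-reduce conflicts

A shift-reduce conflict occurs when an LR(0) state has both:
  - a complete (reduce) item [A → α .] (dot at the end), and
  - a shift item [B → β . c γ] (dot before a terminal).

Augment with C' → C and build the canonical LR(0) collection (I0 = CLOSURE({[C' → . C]}), then GOTO on every symbol after a dot until no new states appear). It has 10 states:
  I0: { [B → . ;], [B → . L], [C → . L], [C' → . C], [L → . + ; e], [L → . B + ;] }  — shift
  I1: { [L → + . ; e] }  — shift
  I2: { [B → ; .] }  — reduce
  I3: { [L → B . + ;] }  — shift
  I4: { [C' → C .] }  — accept
  I5: { [B → L .], [C → L .] }  — 2 reduces
  I6: { [L → B + . ;] }  — shift
  I7: { [L → B + ; .] }  — reduce
  I8: { [L → + ; . e] }  — shift
  I9: { [L → + ; e .] }  — reduce

No state contains both a complete item and a shift item.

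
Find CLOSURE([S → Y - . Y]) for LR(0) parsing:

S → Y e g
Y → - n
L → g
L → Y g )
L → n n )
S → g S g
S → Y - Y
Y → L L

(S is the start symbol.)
{ [L → . Y g )], [L → . g], [L → . n n )], [S → Y - . Y], [Y → . - n], [Y → . L L] }

Start with: [S → Y - . Y]
  [S → Y - . Y] has the dot before Y: add [Y → . - n], [Y → . L L]
  [Y → . L L] has the dot before L: add [L → . g], [L → . Y g )], [L → . n n )]
No further items can be added.

CLOSURE = { [L → . Y g )], [L → . g], [L → . n n )], [S → Y - . Y], [Y → . - n], [Y → . L L] }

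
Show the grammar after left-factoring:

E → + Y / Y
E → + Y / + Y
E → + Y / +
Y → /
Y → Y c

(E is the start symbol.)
E → + Y / E'
E' → Y
E' → + E''
E'' → Y
E'' → ε
Y → /
Y → Y c

Left-factoring transforms A → αβ₁ | αβ₂ into A → αA' and A' → β₁ | β₂
(α is the longest common prefix among the alternatives). Repeat until
no nonterminal has two alternatives with a common prefix.

Round 1: E has alternatives sharing prefix '+ Y /'. Introduce E': E → + Y / E'
  Add: E' → Y
  Add: E' → + Y
  Add: E' → +

Round 2: E' has alternatives sharing prefix '+'. Introduce E'': E' → + E''
  Add: E'' → Y
  Add: E'' → ε

No remaining common prefixes — done.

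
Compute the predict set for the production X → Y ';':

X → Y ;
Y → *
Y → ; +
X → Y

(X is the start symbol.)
{ '*', ';' }

PREDICT(X → Y ';') = (FIRST(RHS) \ {ε}) ∪ (FOLLOW(X) if ε ∈ FIRST(RHS), i.e. RHS ⇒* ε)
FIRST(Y) = { '*', ';' }
FIRST(Y ';') = { '*', ';' }
ε ∉ FIRST(Y ';'), so FOLLOW(X) is not added.
PREDICT(X → Y ';') = { '*', ';' }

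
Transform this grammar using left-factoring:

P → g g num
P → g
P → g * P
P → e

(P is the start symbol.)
P → g P'
P' → g num
P' → ε
P' → * P
P → e

Left-factoring transforms A → αβ₁ | αβ₂ into A → αA' and A' → β₁ | β₂
(α is the longest common prefix among the alternatives). Repeat until
no nonterminal has two alternatives with a common prefix.

Round 1: P has alternatives sharing prefix 'g'. Introduce P': P → g P'
  Add: P' → g num
  Add: P' → ε
  Add: P' → * P

No remaining common prefixes — done.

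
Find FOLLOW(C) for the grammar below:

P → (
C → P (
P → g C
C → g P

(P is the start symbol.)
{ $, '(' }

In P → g C: C is at the end, add FOLLOW(P)

The FOLLOW sets referred to above (computed the same way, to a fixed point):
  FOLLOW(P) = { $, '(' }

Taking the union: FOLLOW(C) = { $, '(' }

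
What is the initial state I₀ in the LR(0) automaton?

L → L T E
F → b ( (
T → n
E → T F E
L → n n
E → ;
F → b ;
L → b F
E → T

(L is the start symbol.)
{ [L → . L T E], [L → . b F], [L → . n n], [L' → . L] }

First, augment the grammar with L' → L
I₀ = CLOSURE({ [L' → . L] }):
  [L' → . L] has the dot before L: add [L → . L T E], [L → . n n], [L → . b F]
No further items can be added.

I₀ = { [L → . L T E], [L → . b F], [L → . n n], [L' → . L] }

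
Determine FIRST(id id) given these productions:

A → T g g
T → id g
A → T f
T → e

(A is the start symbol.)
{ 'id' }

To compute FIRST(id id), process the symbols left to right:
Symbol id is a terminal. Add 'id' and stop.
FIRST(id id) = { 'id' }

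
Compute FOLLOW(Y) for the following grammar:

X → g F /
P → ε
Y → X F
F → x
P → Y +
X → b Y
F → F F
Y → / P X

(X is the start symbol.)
To compute FOLLOW(Y), find every occurrence of Y on a right-hand side N → α Y β: add FIRST(β) \ {ε}, and if β is empty or nullable also add FOLLOW(N). Iterate to a fixed point.

In P → Y +: Y is followed by '+', add FIRST('+') \ {ε} = { '+' }
In X → b Y: Y is at the end, add FOLLOW(X)

The FOLLOW sets referred to above (computed the same way, to a fixed point):
  FOLLOW(X) = { $, '+', 'x' }

Taking the union: FOLLOW(Y) = { $, '+', 'x' }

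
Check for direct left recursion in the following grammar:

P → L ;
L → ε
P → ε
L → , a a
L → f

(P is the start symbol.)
No direct left recursion

P → L ;: starts with L
L → ε: starts with ε
P → ε: starts with ε
L → , a a: starts with ','
L → f: starts with f

No direct left recursion found.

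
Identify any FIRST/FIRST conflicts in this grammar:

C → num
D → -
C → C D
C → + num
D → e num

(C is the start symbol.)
A FIRST/FIRST conflict occurs when two productions N → α and N → β for the same non-terminal have FIRST(α) ∩ FIRST(β) ≠ ∅ (with ε ∈ FIRST of a nullable right-hand side, so two nullable alternatives also conflict).

FIRST sets of the non-terminals at (or reachable through a nullable prefix from) the front of some alternative:
  FIRST(C) = { '+', 'num' }

Productions for C:
  C → num: FIRST = { 'num' }
  C → C D: FIRST = { '+', 'num' }
  C → + num: FIRST = { '+' }
Productions for D:
  D → -: FIRST = { '-' }
  D → e num: FIRST = { 'e' }

Conflict for C: C → num and C → C D
  Overlap: { 'num' }
Conflict for C: C → C D and C → + num
  Overlap: { '+' }

Answer: Yes. C → num / C → C D on { 'num' }; C → C D / C → '+' num on { '+' }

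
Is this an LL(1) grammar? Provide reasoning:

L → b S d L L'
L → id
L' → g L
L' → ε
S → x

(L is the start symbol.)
A grammar is LL(1) if for each non-terminal N with multiple productions, the predict sets of those productions are pairwise disjoint, where PREDICT(N → α) = (FIRST(α) \ {ε}) ∪ (FOLLOW(N) if α ⇒* ε).

Relevant sets:
  FOLLOW(L') = { $, 'g' }

For L:
  PREDICT(L → b S d L L') = { 'b' }
  PREDICT(L → id) = { 'id' }
For L':
  PREDICT(L' → g L) = { 'g' }
  PREDICT(L' → ε) = { $, 'g' }
S has a single production, so nothing to check there.

Conflict found: Predict set conflict for L': { 'g' }
The grammar is NOT LL(1).

Answer: No. Predict set conflict for L': { 'g' }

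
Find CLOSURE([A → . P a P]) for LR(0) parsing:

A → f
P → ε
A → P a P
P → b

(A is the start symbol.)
{ [A → . P a P], [P → . b], [P → .] }

To compute CLOSURE, for each item [A → α.Bβ] where B is a non-terminal, add [B → .γ] for all productions B → γ; repeat for the newly added items until nothing changes.

Start with: [A → . P a P]
  [A → . P a P] has the dot before P: add [P → .], [P → . b]
No further items can be added.

CLOSURE = { [A → . P a P], [P → . b], [P → .] }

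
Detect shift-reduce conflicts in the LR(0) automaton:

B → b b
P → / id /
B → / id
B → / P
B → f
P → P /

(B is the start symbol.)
Yes — I7: [B → / P .] vs [P → P . /]

A shift-reduce conflict occurs when an LR(0) state has both:
  - a complete (reduce) item [A → α .] (dot at the end), and
  - a shift item [B → β . c γ] (dot before a terminal).

Augment with B' → B and build the canonical LR(0) collection (I0 = CLOSURE({[B' → . B]}), then GOTO on every symbol after a dot until no new states appear). It has 12 states:
  I0: { [B → . / P], [B → . / id], [B → . b b], [B → . f], [B' → . B] }  — shift
  I1: { [B → / . P], [B → / . id], [P → . / id /], [P → . P /] }  — shift
  I2: { [B' → B .] }  — accept
  I3: { [B → b . b] }  — shift
  I4: { [B → f .] }  — reduce
  I5: { [B → b b .] }  — reduce
  I6: { [P → / . id /] }  — shift
  I7: { [B → / P .], [P → P . /] }  — shift, reduce
  I8: { [B → / id .] }  — reduce
  I9: { [P → P / .] }  — reduce
  I10: { [P → / id . /] }  — shift
  I11: { [P → / id / .] }  — reduce

I7 contains reduce item [B → / P .] and shift item [P → P . /] — shift-reduce conflict.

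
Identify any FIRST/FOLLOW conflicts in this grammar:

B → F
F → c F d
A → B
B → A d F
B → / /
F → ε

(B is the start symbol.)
Nullable non-terminals: A, B, F.
FIRST sets used below: FIRST(F) = { 'c', ε }, FIRST(A) = { '/', 'c', 'd', ε }
A has a nullable alternative but only one production, so nothing to check.

B: nullable alternative(s) B → F; FOLLOW(B) = { $, 'd' }
  B → F: FIRST \ {ε} = { 'c' } — this is the only nullable alternative, skip
  B → A d F: FIRST \ {ε} = { '/', 'c', 'd' } — overlaps FOLLOW(B) on { 'd' }: CONFLICT
  B → / /: FIRST \ {ε} = { '/' } — disjoint from FOLLOW(B)

F: nullable alternative(s) F → ε; FOLLOW(F) = { $, 'd' }
  F → c F d: FIRST \ {ε} = { 'c' } — disjoint from FOLLOW(F)
  F → ε: FIRST \ {ε} = { } — this is the only nullable alternative, skip

So the grammar has 1 FIRST/FOLLOW conflict (marked CONFLICT above).

Answer: Yes. B → A d F with FOLLOW(B) on { 'd' }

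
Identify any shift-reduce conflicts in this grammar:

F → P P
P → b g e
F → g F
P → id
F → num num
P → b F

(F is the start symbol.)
No shift-reduce conflicts

A shift-reduce conflict occurs when an LR(0) state has both:
  - a complete (reduce) item [A → α .] (dot at the end), and
  - a shift item [B → β . c γ] (dot before a terminal).

Augment with F' → F and build the canonical LR(0) collection (I0 = CLOSURE({[F' → . F]}), then GOTO on every symbol after a dot until no new states appear). It has 13 states:
  I0: { [F → . P P], [F → . g F], [F → . num num], [F' → . F], [P → . b F], [P → . b g e], [P → . id] }  — shift
  I1: { [F' → F .] }  — accept
  I2: { [F → P . P], [P → . b F], [P → . b g e], [P → . id] }  — shift
  I3: { [F → . P P], [F → . g F], [F → . num num], [P → . b F], [P → . b g e], [P → . id], [P → b . F], [P → b . g e] }  — shift
  I4: { [F → . P P], [F → . g F], [F → . num num], [F → g . F], [P → . b F], [P → . b g e], [P → . id] }  — shift
  I5: { [P → id .] }  — reduce
  I6: { [F → num . num] }  — shift
  I7: { [F → num num .] }  — reduce
  I8: { [F → g F .] }  — reduce
  I9: { [P → b F .] }  — reduce
  I10: { [F → . P P], [F → . g F], [F → . num num], [F → g . F], [P → . b F], [P → . b g e], [P → . id], [P → b g . e] }  — shift
  I11: { [P → b g e .] }  — reduce
  I12: { [F → P P .] }  — reduce

No state contains both a complete item and a shift item.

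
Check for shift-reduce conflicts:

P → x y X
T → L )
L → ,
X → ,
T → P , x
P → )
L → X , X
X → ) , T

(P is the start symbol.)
A shift-reduce conflict occurs when an LR(0) state has both:
  - a complete (reduce) item [A → α .] (dot at the end), and
  - a shift item [B → β . c γ] (dot before a terminal).

Augment with P' → P and build the canonical LR(0) collection (I0 = CLOSURE({[P' → . P]}), then GOTO on every symbol after a dot until no new states appear). It has 20 states:
  I0: { [P → . )], [P → . x y X], [P' → . P] }  — shift
  I1: { [P → ) .] }  — reduce
  I2: { [P' → P .] }  — accept
  I3: { [P → x . y X] }  — shift
  I4: { [P → x y . X], [X → . ) , T], [X → . ,] }  — shift
  I5: { [X → ) . , T] }  — shift
  I6: { [X → , .] }  — reduce
  I7: { [P → x y X .] }  — reduce
  I8: { [L → . ,], [L → . X , X], [P → . )], [P → . x y X], [T → . L )], [T → . P , x], [X → ) , . T], [X → . ) , T], [X → . ,] }  — shift
  I9: { [P → ) .], [X → ) . , T] }  — shift, reduce
  I10: { [L → , .], [X → , .] }  — 2 reduces
  I11: { [T → L . )] }  — shift
  I12: { [T → P . , x] }  — shift
  I13: { [X → ) , T .] }  — reduce
  I14: { [L → X . , X] }  — shift
  I15: { [L → X , . X], [X → . ) , T], [X → . ,] }  — shift
  I16: { [L → X , X .] }  — reduce
  I17: { [T → P , . x] }  — shift
  I18: { [T → P , x .] }  — reduce
  I19: { [T → L ) .] }  — reduce

I9 contains reduce item [P → ) .] and shift item [X → ) . , T] — shift-reduce conflict.

Answer: Yes — I9: [P → ) .] vs [X → ) . , T]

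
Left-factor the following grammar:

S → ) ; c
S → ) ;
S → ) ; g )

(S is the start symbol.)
Left-factoring transforms A → αβ₁ | αβ₂ into A → αA' and A' → β₁ | β₂
(α is the longest common prefix among the alternatives). Repeat until
no nonterminal has two alternatives with a common prefix.

Round 1: S has alternatives sharing prefix ') ;'. Introduce S': S → ) ; S'
  Add: S' → c
  Add: S' → ε
  Add: S' → g )

No remaining common prefixes — done.

Resulting grammar:
S → ) ; S'
S' → c
S' → ε
S' → g )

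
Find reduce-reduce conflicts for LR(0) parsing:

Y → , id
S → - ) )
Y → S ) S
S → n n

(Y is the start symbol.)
No reduce-reduce conflicts

Augment with Y' → Y and build the canonical LR(0) collection (I0 = CLOSURE({[Y' → . Y]}), then GOTO on every symbol after a dot until no new states appear). It has 12 states:
  I0: { [S → . - ) )], [S → . n n], [Y → . , id], [Y → . S ) S], [Y' → . Y] }  — shift
  I1: { [Y → , . id] }  — shift
  I2: { [S → - . ) )] }  — shift
  I3: { [Y → S . ) S] }  — shift
  I4: { [Y' → Y .] }  — accept
  I5: { [S → n . n] }  — shift
  I6: { [S → n n .] }  — reduce
  I7: { [S → . - ) )], [S → . n n], [Y → S ) . S] }  — shift
  I8: { [Y → S ) S .] }  — reduce
  I9: { [S → - ) . )] }  — shift
  I10: { [S → - ) ) .] }  — reduce
  I11: { [Y → , id .] }  — reduce

No state contains more than one complete item.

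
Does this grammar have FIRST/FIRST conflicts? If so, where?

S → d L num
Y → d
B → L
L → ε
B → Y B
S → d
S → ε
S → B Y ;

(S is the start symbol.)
Yes. S → d L num / S → d on { 'd' }; S → d L num / S → B Y ';' on { 'd' }; S → d / S → B Y ';' on { 'd' }

A FIRST/FIRST conflict occurs when two productions N → α and N → β for the same non-terminal have FIRST(α) ∩ FIRST(β) ≠ ∅ (with ε ∈ FIRST of a nullable right-hand side, so two nullable alternatives also conflict).

FIRST sets of the non-terminals at (or reachable through a nullable prefix from) the front of some alternative:
  FIRST(B) = { 'd', ε }
  FIRST(Y) = { 'd' }
  FIRST(L) = { ε }

Productions for S:
  S → d L num: FIRST = { 'd' }
  S → d: FIRST = { 'd' }
  S → ε: FIRST = { ε }
  S → B Y ;: FIRST = { 'd' }
Productions for B:
  B → L: FIRST = { ε }
  B → Y B: FIRST = { 'd' }
Y, L have only one production, so no FIRST/FIRST conflict is possible there.

Conflict for S: S → d L num and S → d
  Overlap: { 'd' }
Conflict for S: S → d L num and S → B Y ;
  Overlap: { 'd' }
Conflict for S: S → d and S → B Y ;
  Overlap: { 'd' }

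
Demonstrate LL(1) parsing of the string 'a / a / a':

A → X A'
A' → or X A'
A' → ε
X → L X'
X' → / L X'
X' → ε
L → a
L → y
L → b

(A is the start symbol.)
LL(1) parsing maintains a stack (initially the start symbol over $) and the input. At each step: if the stack top is a terminal, match it against the current input token; if it is a non-terminal N, replace it with the RHS of M[N, lookahead] (the unique production whose predict set contains the lookahead).

Stack is shown with the top on the left.

Stack        Input        Action
--------------------------------
A $          a / a / a $  output A → X A'
X A' $       a / a / a $  output X → L X'
L X' A' $    a / a / a $  output L → a
a X' A' $    a / a / a $  match 'a'
X' A' $      / a / a $    output X' → / L X'
/ L X' A' $  / a / a $    match '/'
L X' A' $    a / a $      output L → a
a X' A' $    a / a $      match 'a'
X' A' $      / a $        output X' → / L X'
/ L X' A' $  / a $        match '/'
L X' A' $    a $          output L → a
a X' A' $    a $          match 'a'
X' A' $      $            output X' → ε
A' $         $            output A' → ε
$            $            accept

The string is accepted.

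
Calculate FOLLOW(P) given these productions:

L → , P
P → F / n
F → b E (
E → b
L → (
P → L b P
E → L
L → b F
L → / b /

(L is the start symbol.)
In L → , P: P is at the end, add FOLLOW(L)
In P → L b P: P is at the end; this adds FOLLOW(P) to itself — nothing new

The FOLLOW sets referred to above (computed the same way, to a fixed point):
  FOLLOW(L) = { $, '(', 'b' }

Taking the union: FOLLOW(P) = { $, '(', 'b' }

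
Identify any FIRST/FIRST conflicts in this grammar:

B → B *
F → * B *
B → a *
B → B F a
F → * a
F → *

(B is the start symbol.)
FIRST sets of the non-terminals at (or reachable through a nullable prefix from) the front of some alternative:
  FIRST(B) = { 'a' }

Productions for B:
  B → B *: FIRST = { 'a' }
  B → a *: FIRST = { 'a' }
  B → B F a: FIRST = { 'a' }
Productions for F:
  F → * B *: FIRST = { '*' }
  F → * a: FIRST = { '*' }
  F → *: FIRST = { '*' }

Conflict for B: B → B * and B → a *
  Overlap: { 'a' }
Conflict for B: B → B * and B → B F a
  Overlap: { 'a' }
Conflict for B: B → a * and B → B F a
  Overlap: { 'a' }
Conflict for F: F → * B * and F → * a
  Overlap: { '*' }
Conflict for F: F → * B * and F → *
  Overlap: { '*' }
Conflict for F: F → * a and F → *
  Overlap: { '*' }

Answer: Yes. B → B '*' / B → a '*' on { 'a' }; B → B '*' / B → B F a on { 'a' }; B → a '*' / B → B F a on { 'a' }; F → '*' B '*' / F → '*' a on { '*' }; F → '*' B '*' / F → '*' on { '*' }; F → '*' a / F → '*' on { '*' }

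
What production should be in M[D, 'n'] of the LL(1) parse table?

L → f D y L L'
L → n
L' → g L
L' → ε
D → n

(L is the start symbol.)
D → n

To find M[D, 'n'], we find productions for D where 'n' is in the predict set (PREDICT(N → α) = (FIRST(α) \ {ε}) ∪ (FOLLOW(N) if α ⇒* ε)).

D → n: PREDICT = { 'n' }
  'n' is in predict set, so this production goes in M[D, 'n']

M[D, 'n'] = D → n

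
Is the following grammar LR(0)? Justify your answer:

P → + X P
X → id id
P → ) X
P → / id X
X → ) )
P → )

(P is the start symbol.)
No. Shift-reduce conflict between [P → ) .] and [X → . ) )]

Augment with P' → P and build the canonical LR(0) collection (I0 = CLOSURE({[P' → . P]}), then GOTO on every symbol after a dot until no new states appear). It has 14 states:
  I0: { [P → . ) X], [P → . )], [P → . + X P], [P → . / id X], [P' → . P] }  — shift
  I1: { [P → ) . X], [P → ) .], [X → . ) )], [X → . id id] }  — shift, reduce
  I2: { [P → + . X P], [X → . ) )], [X → . id id] }  — shift
  I3: { [P → / . id X] }  — shift
  I4: { [P' → P .] }  — accept
  I5: { [P → / id . X], [X → . ) )], [X → . id id] }  — shift
  I6: { [X → ) . )] }  — shift
  I7: { [P → / id X .] }  — reduce
  I8: { [X → id . id] }  — shift
  I9: { [X → id id .] }  — reduce
  I10: { [X → ) ) .] }  — reduce
  I11: { [P → + X . P], [P → . ) X], [P → . )], [P → . + X P], [P → . / id X] }  — shift
  I12: { [P → + X P .] }  — reduce
  I13: { [P → ) X .] }  — reduce

Conflict in state I1:
  Shift-reduce conflict between [P → ) .] and [X → . ) )]
So the grammar is NOT LR(0).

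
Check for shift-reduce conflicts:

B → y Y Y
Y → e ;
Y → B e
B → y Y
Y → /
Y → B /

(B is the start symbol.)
A shift-reduce conflict occurs when an LR(0) state has both:
  - a complete (reduce) item [A → α .] (dot at the end), and
  - a shift item [B → β . c γ] (dot before a terminal).

Augment with B' → B and build the canonical LR(0) collection (I0 = CLOSURE({[B' → . B]}), then GOTO on every symbol after a dot until no new states appear). It has 11 states:
  I0: { [B → . y Y Y], [B → . y Y], [B' → . B] }  — shift
  I1: { [B' → B .] }  — accept
  I2: { [B → . y Y Y], [B → . y Y], [B → y . Y Y], [B → y . Y], [Y → . /], [Y → . B /], [Y → . B e], [Y → . e ;] }  — shift
  I3: { [Y → / .] }  — reduce
  I4: { [Y → B . /], [Y → B . e] }  — shift
  I5: { [B → . y Y Y], [B → . y Y], [B → y Y . Y], [B → y Y .], [Y → . /], [Y → . B /], [Y → . B e], [Y → . e ;] }  — shift, reduce
  I6: { [Y → e . ;] }  — shift
  I7: { [Y → e ; .] }  — reduce
  I8: { [B → y Y Y .] }  — reduce
  I9: { [Y → B / .] }  — reduce
  I10: { [Y → B e .] }  — reduce

I5 contains reduce item [B → y Y .] and shift items [B → . y Y], [B → . y Y Y], [Y → . /], [Y → . e ;] — shift-reduce conflict.

Answer: Yes — I5: [B → y Y .] vs [B → . y Y]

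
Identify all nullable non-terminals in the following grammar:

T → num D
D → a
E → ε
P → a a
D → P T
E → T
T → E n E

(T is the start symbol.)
{ 'E' }

A non-terminal is nullable if it can derive ε (the empty string): either it has an ε-production, or it has a production whose right-hand side consists entirely of nullable non-terminals.

ε-productions: E → ε
So E is immediately nullable.
No further non-terminal can be added: every production for the remaining non-terminals contains a terminal or a non-nullable non-terminal.
Nullable = { 'E' }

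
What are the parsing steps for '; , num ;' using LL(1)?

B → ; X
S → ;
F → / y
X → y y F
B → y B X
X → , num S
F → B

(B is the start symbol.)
LL(1) parsing maintains a stack (initially the start symbol over $) and the input. At each step: if the stack top is a terminal, match it against the current input token; if it is a non-terminal N, replace it with the RHS of M[N, lookahead] (the unique production whose predict set contains the lookahead).

Stack is shown with the top on the left.

Stack      Input        Action
------------------------------
B $        ; , num ; $  output B → ; X
; X $      ; , num ; $  match ';'
X $        , num ; $    output X → , num S
, num S $  , num ; $    match ','
num S $    num ; $      match 'num'
S $        ; $          output S → ;
; $        ; $          match ';'
$          $            accept

The string is accepted.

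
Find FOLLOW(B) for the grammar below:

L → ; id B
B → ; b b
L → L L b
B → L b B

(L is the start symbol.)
{ $, ';', 'b' }

To compute FOLLOW(B), find every occurrence of B on a right-hand side N → α B β: add FIRST(β) \ {ε}, and if β is empty or nullable also add FOLLOW(N). Iterate to a fixed point.

In L → ; id B: B is at the end, add FOLLOW(L)
In B → L b B: B is at the end; this adds FOLLOW(B) to itself — nothing new

The FOLLOW sets referred to above (computed the same way, to a fixed point):
  FOLLOW(L) = { $, ';', 'b' }

Taking the union: FOLLOW(B) = { $, ';', 'b' }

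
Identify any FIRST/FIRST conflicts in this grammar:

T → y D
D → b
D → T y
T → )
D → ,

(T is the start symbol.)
A FIRST/FIRST conflict occurs when two productions N → α and N → β for the same non-terminal have FIRST(α) ∩ FIRST(β) ≠ ∅ (with ε ∈ FIRST of a nullable right-hand side, so two nullable alternatives also conflict).

FIRST sets of the non-terminals at (or reachable through a nullable prefix from) the front of some alternative:
  FIRST(T) = { ')', 'y' }

Productions for T:
  T → y D: FIRST = { 'y' }
  T → ): FIRST = { ')' }
Productions for D:
  D → b: FIRST = { 'b' }
  D → T y: FIRST = { ')', 'y' }
  D → ,: FIRST = { ',' }

All alternatives of each non-terminal have pairwise disjoint FIRST sets.

Answer: No FIRST/FIRST conflicts.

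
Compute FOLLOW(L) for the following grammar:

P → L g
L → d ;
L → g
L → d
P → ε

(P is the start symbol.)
{ 'g' }

In P → L g: L is followed by g, add FIRST(g) \ {ε} = { 'g' }

Taking the union: FOLLOW(L) = { 'g' }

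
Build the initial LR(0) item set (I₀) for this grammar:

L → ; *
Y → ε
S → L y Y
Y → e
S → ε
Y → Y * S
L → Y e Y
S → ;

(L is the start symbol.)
{ [L → . ; *], [L → . Y e Y], [L' → . L], [Y → . Y * S], [Y → . e], [Y → .] }

First, augment the grammar with L' → L
I₀ = CLOSURE({ [L' → . L] }):
  [L' → . L] has the dot before L: add [L → . ; *], [L → . Y e Y]
  [L → . Y e Y] has the dot before Y: add [Y → .], [Y → . e], [Y → . Y * S]
No further items can be added.

I₀ = { [L → . ; *], [L → . Y e Y], [L' → . L], [Y → . Y * S], [Y → . e], [Y → .] }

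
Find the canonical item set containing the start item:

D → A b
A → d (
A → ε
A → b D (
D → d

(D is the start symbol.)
First, augment the grammar with D' → D
I₀ = CLOSURE({ [D' → . D] }):
  [D' → . D] has the dot before D: add [D → . A b], [D → . d]
  [D → . A b] has the dot before A: add [A → . d (], [A → .], [A → . b D (]
No further items can be added.

I₀ = { [A → . b D (], [A → . d (], [A → .], [D → . A b], [D → . d], [D' → . D] }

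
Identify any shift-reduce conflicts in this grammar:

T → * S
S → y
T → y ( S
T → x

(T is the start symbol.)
Augment with T' → T and build the canonical LR(0) collection (I0 = CLOSURE({[T' → . T]}), then GOTO on every symbol after a dot until no new states appear). It has 9 states:
  I0: { [T → . * S], [T → . x], [T → . y ( S], [T' → . T] }  — shift
  I1: { [S → . y], [T → * . S] }  — shift
  I2: { [T' → T .] }  — accept
  I3: { [T → x .] }  — reduce
  I4: { [T → y . ( S] }  — shift
  I5: { [S → . y], [T → y ( . S] }  — shift
  I6: { [T → y ( S .] }  — reduce
  I7: { [S → y .] }  — reduce
  I8: { [T → * S .] }  — reduce

No state contains both a complete item and a shift item.

Answer: No shift-reduce conflicts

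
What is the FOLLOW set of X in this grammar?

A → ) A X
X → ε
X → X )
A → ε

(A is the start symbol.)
In A → ) A X: X is at the end, add FOLLOW(A)
In X → X ): X is followed by ')', add FIRST(')') \ {ε} = { ')' }

The FOLLOW sets referred to above (computed the same way, to a fixed point):
  FOLLOW(A) = { $, ')' }

Taking the union: FOLLOW(X) = { $, ')' }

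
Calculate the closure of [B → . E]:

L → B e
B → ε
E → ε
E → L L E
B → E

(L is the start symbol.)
{ [B → . E], [B → .], [E → . L L E], [E → .], [L → . B e] }

Start with: [B → . E]
  [B → . E] has the dot before E: add [E → .], [E → . L L E]
  [E → . L L E] has the dot before L: add [L → . B e]
  [L → . B e] has the dot before B: add [B → .]
No further items can be added.

CLOSURE = { [B → . E], [B → .], [E → . L L E], [E → .], [L → . B e] }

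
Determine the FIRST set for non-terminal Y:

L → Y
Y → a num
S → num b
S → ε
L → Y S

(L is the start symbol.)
To compute FIRST(Y), examine every production with Y on the left-hand side, reading each right-hand side left to right until a non-nullable symbol is reached.

From Y → a num:
  - a is a terminal: add 'a' and stop

Collecting: FIRST(Y) = { 'a' }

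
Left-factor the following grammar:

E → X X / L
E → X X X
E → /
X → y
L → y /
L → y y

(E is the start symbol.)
Left-factoring transforms A → αβ₁ | αβ₂ into A → αA' and A' → β₁ | β₂
(α is the longest common prefix among the alternatives). Repeat until
no nonterminal has two alternatives with a common prefix.

Round 1: E has alternatives sharing prefix 'X X'. Introduce E': E → X X E'
  Add: E' → / L
  Add: E' → X

Round 2: L has alternatives sharing prefix 'y'. Introduce L': L → y L'
  Add: L' → /
  Add: L' → y

No remaining common prefixes — done.

Resulting grammar:
E → X X E'
E' → / L
E' → X
E → /
X → y
L → y L'
L' → /
L' → y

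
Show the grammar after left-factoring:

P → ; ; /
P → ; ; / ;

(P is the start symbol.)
Left-factoring transforms A → αβ₁ | αβ₂ into A → αA' and A' → β₁ | β₂
(α is the longest common prefix among the alternatives). Repeat until
no nonterminal has two alternatives with a common prefix.

Round 1: P has alternatives sharing prefix '; ; /'. Introduce P': P → ; ; / P'
  Add: P' → ε
  Add: P' → ;

No remaining common prefixes — done.

Resulting grammar:
P → ; ; / P'
P' → ε
P' → ;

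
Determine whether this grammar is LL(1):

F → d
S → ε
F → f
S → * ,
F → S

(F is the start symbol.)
Yes, the grammar is LL(1).

A grammar is LL(1) if for each non-terminal N with multiple productions, the predict sets of those productions are pairwise disjoint, where PREDICT(N → α) = (FIRST(α) \ {ε}) ∪ (FOLLOW(N) if α ⇒* ε).

Relevant sets:
  FIRST(S) = { '*', ε }
  FOLLOW(F) = { $ }
  FOLLOW(S) = { $ }

For F:
  PREDICT(F → d) = { 'd' }
  PREDICT(F → f) = { 'f' }
  PREDICT(F → S) = { $, '*' }
For S:
  PREDICT(S → ε) = { $ }
  PREDICT(S → '*' ',') = { '*' }

All predict sets are disjoint. The grammar IS LL(1).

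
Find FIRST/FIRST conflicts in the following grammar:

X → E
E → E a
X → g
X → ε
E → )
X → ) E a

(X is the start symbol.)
A FIRST/FIRST conflict occurs when two productions N → α and N → β for the same non-terminal have FIRST(α) ∩ FIRST(β) ≠ ∅ (with ε ∈ FIRST of a nullable right-hand side, so two nullable alternatives also conflict).

FIRST sets of the non-terminals at (or reachable through a nullable prefix from) the front of some alternative:
  FIRST(E) = { ')' }

Productions for X:
  X → E: FIRST = { ')' }
  X → g: FIRST = { 'g' }
  X → ε: FIRST = { ε }
  X → ) E a: FIRST = { ')' }
Productions for E:
  E → E a: FIRST = { ')' }
  E → ): FIRST = { ')' }

Conflict for X: X → E and X → ) E a
  Overlap: { ')' }
Conflict for E: E → E a and E → )
  Overlap: { ')' }

Answer: Yes. X → E / X → ')' E a on { ')' }; E → E a / E → ')' on { ')' }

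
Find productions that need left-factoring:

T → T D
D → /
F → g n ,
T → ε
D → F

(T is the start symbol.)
Left-factoring is needed when two productions for the same non-terminal
share a common prefix on the right-hand side.

Productions for T:
  T → T D
  T → ε
Productions for D:
  D → /
  D → F

No common prefixes found.

Answer: No, left-factoring is not needed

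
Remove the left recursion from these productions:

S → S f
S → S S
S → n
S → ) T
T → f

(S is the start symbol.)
S → n S'
S → ) T S'
S' → f S'
S' → S S'
S' → ε
T → f

S is directly left-recursive. The standard transformation for
  A → A α₁ | ... | A α_m | β₁ | ... | β_n
is
  A  → β₁ A' | ... | β_n A'
  A' → α₁ A' | ... | α_m A' | ε

S → n becomes S → n S'
S → ) T becomes S → ) T S'
S → S f becomes S' → f S'
S → S S becomes S' → S S'
Add S' → ε

Productions for other non-terminals are unchanged:
  T → f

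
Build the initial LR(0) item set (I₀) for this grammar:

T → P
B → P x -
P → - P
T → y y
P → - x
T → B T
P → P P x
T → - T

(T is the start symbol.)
{ [B → . P x -], [P → . - P], [P → . - x], [P → . P P x], [T → . - T], [T → . B T], [T → . P], [T → . y y], [T' → . T] }

First, augment the grammar with T' → T
I₀ = CLOSURE({ [T' → . T] }):
  [T' → . T] has the dot before T: add [T → . P], [T → . y y], [T → . B T], [T → . - T]
  [T → . P] has the dot before P: add [P → . - P], [P → . - x], [P → . P P x]
  [T → . B T] has the dot before B: add [B → . P x -]
No further items can be added.

I₀ = { [B → . P x -], [P → . - P], [P → . - x], [P → . P P x], [T → . - T], [T → . B T], [T → . P], [T → . y y], [T' → . T] }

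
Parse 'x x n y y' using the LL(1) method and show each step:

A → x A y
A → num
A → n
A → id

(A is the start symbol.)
Stack is shown with the top on the left.

Stack      Input        Action
------------------------------
A $        x x n y y $  output A → x A y
x A y $    x x n y y $  match 'x'
A y $      x n y y $    output A → x A y
x A y y $  x n y y $    match 'x'
A y y $    n y y $      output A → n
n y y $    n y y $      match 'n'
y y $      y y $        match 'y'
y $        y $          match 'y'
$          $            accept

The string is accepted.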